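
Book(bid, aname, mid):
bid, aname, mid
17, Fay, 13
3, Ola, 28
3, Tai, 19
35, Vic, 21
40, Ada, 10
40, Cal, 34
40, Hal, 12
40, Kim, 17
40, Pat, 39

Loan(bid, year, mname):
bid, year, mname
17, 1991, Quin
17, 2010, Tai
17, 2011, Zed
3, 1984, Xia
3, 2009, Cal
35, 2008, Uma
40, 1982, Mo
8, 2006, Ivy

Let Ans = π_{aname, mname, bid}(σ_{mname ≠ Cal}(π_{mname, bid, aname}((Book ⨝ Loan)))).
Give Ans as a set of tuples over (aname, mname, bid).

Joining Book and Loan on bid yields {(17, Fay, 13, 1991, Quin), (17, Fay, 13, 2010, Tai), (17, Fay, 13, 2011, Zed), (3, Ola, 28, 1984, Xia), (3, Ola, 28, 2009, Cal), (3, Tai, 19, 1984, Xia), (3, Tai, 19, 2009, Cal), (35, Vic, 21, 2008, Uma), (40, Ada, 10, 1982, Mo), (40, Cal, 34, 1982, Mo), (40, Hal, 12, 1982, Mo), (40, Kim, 17, 1982, Mo), (40, Pat, 39, 1982, Mo)}.
π_{mname, bid, aname} gives {(Cal, 3, Ola), (Cal, 3, Tai), (Mo, 40, Ada), (Mo, 40, Cal), (Mo, 40, Hal), (Mo, 40, Kim), (Mo, 40, Pat), (Quin, 17, Fay), (Tai, 17, Fay), (Uma, 35, Vic), (Xia, 3, Ola), (Xia, 3, Tai), (Zed, 17, Fay)}.
Selection mname ≠ Cal: {(Mo, 40, Ada), (Mo, 40, Cal), (Mo, 40, Hal), (Mo, 40, Kim), (Mo, 40, Pat), (Quin, 17, Fay), (Tai, 17, Fay), (Uma, 35, Vic), (Xia, 3, Ola), (Xia, 3, Tai), (Zed, 17, Fay)}
π_{aname, mname, bid} gives {(Ada, Mo, 40), (Cal, Mo, 40), (Fay, Quin, 17), (Fay, Tai, 17), (Fay, Zed, 17), (Hal, Mo, 40), (Kim, Mo, 40), (Ola, Xia, 3), (Pat, Mo, 40), (Tai, Xia, 3), (Vic, Uma, 35)}.

{(Ada, Mo, 40), (Cal, Mo, 40), (Fay, Quin, 17), (Fay, Tai, 17), (Fay, Zed, 17), (Hal, Mo, 40), (Kim, Mo, 40), (Ola, Xia, 3), (Pat, Mo, 40), (Tai, Xia, 3), (Vic, Uma, 35)}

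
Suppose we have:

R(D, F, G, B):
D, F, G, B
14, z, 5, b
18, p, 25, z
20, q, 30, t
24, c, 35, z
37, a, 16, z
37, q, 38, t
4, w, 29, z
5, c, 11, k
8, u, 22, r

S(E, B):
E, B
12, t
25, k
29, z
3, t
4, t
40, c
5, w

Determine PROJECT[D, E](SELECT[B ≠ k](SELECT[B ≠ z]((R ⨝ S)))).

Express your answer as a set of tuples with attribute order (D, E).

{(20, 12), (20, 3), (20, 4), (37, 12), (37, 3), (37, 4)}

R ⋈ S (natural join on B): {(18, p, 25, z, 29), (20, q, 30, t, 12), (20, q, 30, t, 3), (20, q, 30, t, 4), (24, c, 35, z, 29), (37, a, 16, z, 29), (37, q, 38, t, 12), (37, q, 38, t, 3), (37, q, 38, t, 4), (4, w, 29, z, 29), (5, c, 11, k, 25)}
Apply σ_{B ≠ z}; surviving tuples: {(20, q, 30, t, 12), (20, q, 30, t, 3), (20, q, 30, t, 4), (37, q, 38, t, 12), (37, q, 38, t, 3), (37, q, 38, t, 4), (5, c, 11, k, 25)}
Apply σ_{B ≠ k}; surviving tuples: {(20, q, 30, t, 12), (20, q, 30, t, 3), (20, q, 30, t, 4), (37, q, 38, t, 12), (37, q, 38, t, 3), (37, q, 38, t, 4)}
Keep only column(s) D, E: {(20, 12), (20, 3), (20, 4), (37, 12), (37, 3), (37, 4)}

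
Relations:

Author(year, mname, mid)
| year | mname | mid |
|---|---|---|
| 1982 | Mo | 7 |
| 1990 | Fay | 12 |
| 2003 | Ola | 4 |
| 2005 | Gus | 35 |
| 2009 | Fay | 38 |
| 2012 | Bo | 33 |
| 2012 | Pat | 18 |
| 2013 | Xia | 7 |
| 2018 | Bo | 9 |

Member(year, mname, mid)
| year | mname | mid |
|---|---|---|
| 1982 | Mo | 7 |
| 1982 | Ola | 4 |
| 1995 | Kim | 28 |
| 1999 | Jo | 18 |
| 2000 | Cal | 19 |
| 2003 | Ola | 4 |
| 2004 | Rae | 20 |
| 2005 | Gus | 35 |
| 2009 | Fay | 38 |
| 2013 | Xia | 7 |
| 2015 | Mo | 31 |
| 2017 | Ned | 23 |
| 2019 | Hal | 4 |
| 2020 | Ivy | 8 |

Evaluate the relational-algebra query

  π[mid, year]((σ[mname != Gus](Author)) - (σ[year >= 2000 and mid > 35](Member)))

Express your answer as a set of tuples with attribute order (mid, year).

Selection mname != Gus: {(1982, Mo, 7), (1990, Fay, 12), (2003, Ola, 4), (2009, Fay, 38), (2012, Bo, 33), (2012, Pat, 18), (2013, Xia, 7), (2018, Bo, 9)}
Selection year >= 2000 and mid > 35: {(2009, Fay, 38)}
Difference: {(1982, Mo, 7), (1990, Fay, 12), (2003, Ola, 4), (2009, Fay, 38), (2012, Bo, 33), (2012, Pat, 18), (2013, Xia, 7), (2018, Bo, 9)} with {(2009, Fay, 38)} → {(1982, Mo, 7), (1990, Fay, 12), (2003, Ola, 4), (2012, Bo, 33), (2012, Pat, 18), (2013, Xia, 7), (2018, Bo, 9)}
π[mid, year]: project onto (mid, year) → {(12, 1990), (18, 2012), (33, 2012), (4, 2003), (7, 1982), (7, 2013), (9, 2018)}

{(12, 1990), (18, 2012), (33, 2012), (4, 2003), (7, 1982), (7, 2013), (9, 2018)}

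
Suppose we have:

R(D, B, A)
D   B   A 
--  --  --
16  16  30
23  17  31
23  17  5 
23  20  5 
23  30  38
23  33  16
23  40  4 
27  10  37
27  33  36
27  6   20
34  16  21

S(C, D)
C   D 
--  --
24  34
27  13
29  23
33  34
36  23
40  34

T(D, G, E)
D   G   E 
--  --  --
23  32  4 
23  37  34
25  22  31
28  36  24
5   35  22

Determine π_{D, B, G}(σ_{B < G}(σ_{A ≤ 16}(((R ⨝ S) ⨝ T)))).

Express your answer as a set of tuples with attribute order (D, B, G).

R ⋈ S (natural join on D): {(23, 17, 31, 29), (23, 17, 31, 36), (23, 17, 5, 29), (23, 17, 5, 36), (23, 20, 5, 29), (23, 20, 5, 36), (23, 30, 38, 29), (23, 30, 38, 36), (23, 33, 16, 29), (23, 33, 16, 36), (23, 40, 4, 29), (23, 40, 4, 36), (34, 16, 21, 24), (34, 16, 21, 33), (34, 16, 21, 40)}
(R ⨝ S) ⋈ T (natural join on D): {(23, 17, 31, 29, 32, 4), (23, 17, 31, 29, 37, 34), (23, 17, 31, 36, 32, 4), (23, 17, 31, 36, 37, 34), (23, 17, 5, 29, 32, 4), (23, 17, 5, 29, 37, 34), (23, 17, 5, 36, 32, 4), (23, 17, 5, 36, 37, 34), (23, 20, 5, 29, 32, 4), (23, 20, 5, 29, 37, 34), (23, 20, 5, 36, 32, 4), (23, 20, 5, 36, 37, 34), (23, 30, 38, 29, 32, 4), (23, 30, 38, 29, 37, 34), (23, 30, 38, 36, 32, 4), (23, 30, 38, 36, 37, 34), (23, 33, 16, 29, 32, 4), (23, 33, 16, 29, 37, 34), (23, 33, 16, 36, 32, 4), (23, 33, 16, 36, 37, 34), (23, 40, 4, 29, 32, 4), (23, 40, 4, 29, 37, 34), (23, 40, 4, 36, 32, 4), (23, 40, 4, 36, 37, 34)}
Selection A ≤ 16: {(23, 17, 5, 29, 32, 4), (23, 17, 5, 29, 37, 34), (23, 17, 5, 36, 32, 4), (23, 17, 5, 36, 37, 34), (23, 20, 5, 29, 32, 4), (23, 20, 5, 29, 37, 34), (23, 20, 5, 36, 32, 4), (23, 20, 5, 36, 37, 34), (23, 33, 16, 29, 32, 4), (23, 33, 16, 29, 37, 34), (23, 33, 16, 36, 32, 4), (23, 33, 16, 36, 37, 34), (23, 40, 4, 29, 32, 4), (23, 40, 4, 29, 37, 34), (23, 40, 4, 36, 32, 4), (23, 40, 4, 36, 37, 34)}
Selection B < G: {(23, 17, 5, 29, 32, 4), (23, 17, 5, 29, 37, 34), (23, 17, 5, 36, 32, 4), (23, 17, 5, 36, 37, 34), (23, 20, 5, 29, 32, 4), (23, 20, 5, 29, 37, 34), (23, 20, 5, 36, 32, 4), (23, 20, 5, 36, 37, 34), (23, 33, 16, 29, 37, 34), (23, 33, 16, 36, 37, 34)}
π[D, B, G]: project onto (D, B, G) (5 duplicate(s) eliminated) → {(23, 17, 32), (23, 17, 37), (23, 20, 32), (23, 20, 37), (23, 33, 37)}

{(23, 17, 32), (23, 17, 37), (23, 20, 32), (23, 20, 37), (23, 33, 37)}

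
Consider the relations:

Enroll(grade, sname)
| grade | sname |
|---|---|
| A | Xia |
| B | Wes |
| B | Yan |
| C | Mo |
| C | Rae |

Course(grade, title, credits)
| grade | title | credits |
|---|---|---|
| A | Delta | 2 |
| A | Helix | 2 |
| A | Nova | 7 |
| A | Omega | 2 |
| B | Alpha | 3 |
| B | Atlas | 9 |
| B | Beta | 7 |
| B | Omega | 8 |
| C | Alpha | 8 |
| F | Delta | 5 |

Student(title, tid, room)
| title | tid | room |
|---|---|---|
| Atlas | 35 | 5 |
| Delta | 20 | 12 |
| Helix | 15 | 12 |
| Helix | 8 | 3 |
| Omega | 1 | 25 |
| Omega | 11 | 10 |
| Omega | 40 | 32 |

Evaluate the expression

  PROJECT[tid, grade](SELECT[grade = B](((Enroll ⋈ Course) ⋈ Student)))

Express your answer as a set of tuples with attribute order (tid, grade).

Enroll ⋈ Course (natural join on grade): {(A, Xia, Delta, 2), (A, Xia, Helix, 2), (A, Xia, Nova, 7), (A, Xia, Omega, 2), (B, Wes, Alpha, 3), (B, Wes, Atlas, 9), (B, Wes, Beta, 7), (B, Wes, Omega, 8), (B, Yan, Alpha, 3), (B, Yan, Atlas, 9), (B, Yan, Beta, 7), (B, Yan, Omega, 8), (C, Mo, Alpha, 8), (C, Rae, Alpha, 8)}
(Enroll ⋈ Course) ⋈ Student (natural join on title): {(A, Xia, Delta, 2, 20, 12), (A, Xia, Helix, 2, 15, 12), (A, Xia, Helix, 2, 8, 3), (A, Xia, Omega, 2, 1, 25), (A, Xia, Omega, 2, 11, 10), (A, Xia, Omega, 2, 40, 32), (B, Wes, Atlas, 9, 35, 5), (B, Wes, Omega, 8, 1, 25), (B, Wes, Omega, 8, 11, 10), (B, Wes, Omega, 8, 40, 32), (B, Yan, Atlas, 9, 35, 5), (B, Yan, Omega, 8, 1, 25), (B, Yan, Omega, 8, 11, 10), (B, Yan, Omega, 8, 40, 32)}
Selection grade = B: {(B, Wes, Atlas, 9, 35, 5), (B, Wes, Omega, 8, 1, 25), (B, Wes, Omega, 8, 11, 10), (B, Wes, Omega, 8, 40, 32), (B, Yan, Atlas, 9, 35, 5), (B, Yan, Omega, 8, 1, 25), (B, Yan, Omega, 8, 11, 10), (B, Yan, Omega, 8, 40, 32)}
Keep only column(s) tid, grade (4 duplicate(s) eliminated): {(1, B), (11, B), (35, B), (40, B)}

{(1, B), (11, B), (35, B), (40, B)}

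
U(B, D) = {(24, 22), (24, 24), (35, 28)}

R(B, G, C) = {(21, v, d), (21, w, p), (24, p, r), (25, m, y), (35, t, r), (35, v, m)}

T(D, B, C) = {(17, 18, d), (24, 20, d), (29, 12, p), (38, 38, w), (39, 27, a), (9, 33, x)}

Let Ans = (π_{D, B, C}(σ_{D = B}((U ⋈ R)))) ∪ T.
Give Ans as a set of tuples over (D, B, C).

{(17, 18, d), (24, 20, d), (24, 24, r), (29, 12, p), (38, 38, w), (39, 27, a), (9, 33, x)}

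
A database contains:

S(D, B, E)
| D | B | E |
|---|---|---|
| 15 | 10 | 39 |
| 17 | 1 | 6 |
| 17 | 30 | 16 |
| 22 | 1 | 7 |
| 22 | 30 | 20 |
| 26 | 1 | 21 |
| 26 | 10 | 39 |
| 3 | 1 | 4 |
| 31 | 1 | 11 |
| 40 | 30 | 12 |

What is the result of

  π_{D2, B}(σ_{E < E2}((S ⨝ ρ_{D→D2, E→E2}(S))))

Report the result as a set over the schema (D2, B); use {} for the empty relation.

{(17, 1), (17, 30), (22, 1), (22, 30), (26, 1), (31, 1)}

ρ[D→D2, E→E2]: schema becomes (D2, B, E2); tuples unchanged.
S ⋈ ρ_{D→D2, E→E2}(S) (natural join on B): {(15, 10, 39, 15, 39), (15, 10, 39, 26, 39), (17, 1, 6, 17, 6), (17, 1, 6, 22, 7), (17, 1, 6, 26, 21), (17, 1, 6, 3, 4), (17, 1, 6, 31, 11), (17, 30, 16, 17, 16), (17, 30, 16, 22, 20), (17, 30, 16, 40, 12), (22, 1, 7, 17, 6), (22, 1, 7, 22, 7), (22, 1, 7, 26, 21), (22, 1, 7, 3, 4), (22, 1, 7, 31, 11), (22, 30, 20, 17, 16), (22, 30, 20, 22, 20), (22, 30, 20, 40, 12), (26, 1, 21, 17, 6), (26, 1, 21, 22, 7), (26, 1, 21, 26, 21), (26, 1, 21, 3, 4), (26, 1, 21, 31, 11), (26, 10, 39, 15, 39), (26, 10, 39, 26, 39), (3, 1, 4, 17, 6), (3, 1, 4, 22, 7), (3, 1, 4, 26, 21), (3, 1, 4, 3, 4), (3, 1, 4, 31, 11), (31, 1, 11, 17, 6), (31, 1, 11, 22, 7), (31, 1, 11, 26, 21), (31, 1, 11, 3, 4), (31, 1, 11, 31, 11), (40, 30, 12, 17, 16), (40, 30, 12, 22, 20), (40, 30, 12, 40, 12)}
σ[E < E2]: keep tuples satisfying E < E2 → {(17, 1, 6, 22, 7), (17, 1, 6, 26, 21), (17, 1, 6, 31, 11), (17, 30, 16, 22, 20), (22, 1, 7, 26, 21), (22, 1, 7, 31, 11), (3, 1, 4, 17, 6), (3, 1, 4, 22, 7), (3, 1, 4, 26, 21), (3, 1, 4, 31, 11), (31, 1, 11, 26, 21), (40, 30, 12, 17, 16), (40, 30, 12, 22, 20)}
Projecting to D2, B (7 duplicate(s) eliminated): {(17, 1), (17, 30), (22, 1), (22, 30), (26, 1), (31, 1)}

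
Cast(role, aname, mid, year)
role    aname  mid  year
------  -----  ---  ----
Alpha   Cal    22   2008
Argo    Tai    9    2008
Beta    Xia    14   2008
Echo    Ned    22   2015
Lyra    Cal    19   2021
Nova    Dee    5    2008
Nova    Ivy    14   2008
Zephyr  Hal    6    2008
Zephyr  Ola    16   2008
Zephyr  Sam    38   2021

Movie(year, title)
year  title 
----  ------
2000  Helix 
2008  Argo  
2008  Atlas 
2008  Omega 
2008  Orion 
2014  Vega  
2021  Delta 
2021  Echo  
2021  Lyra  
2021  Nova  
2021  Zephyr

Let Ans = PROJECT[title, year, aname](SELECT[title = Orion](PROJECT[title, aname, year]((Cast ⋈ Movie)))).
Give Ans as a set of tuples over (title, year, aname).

{(Orion, 2008, Cal), (Orion, 2008, Dee), (Orion, 2008, Hal), (Orion, 2008, Ivy), (Orion, 2008, Ola), (Orion, 2008, Tai), (Orion, 2008, Xia)}

Joining Cast and Movie on year yields {(Alpha, Cal, 22, 2008, Argo), (Alpha, Cal, 22, 2008, Atlas), (Alpha, Cal, 22, 2008, Omega), (Alpha, Cal, 22, 2008, Orion), (Argo, Tai, 9, 2008, Argo), (Argo, Tai, 9, 2008, Atlas), (Argo, Tai, 9, 2008, Omega), (Argo, Tai, 9, 2008, Orion), (Beta, Xia, 14, 2008, Argo), (Beta, Xia, 14, 2008, Atlas), (Beta, Xia, 14, 2008, Omega), (Beta, Xia, 14, 2008, Orion), (Lyra, Cal, 19, 2021, Delta), (Lyra, Cal, 19, 2021, Echo), (Lyra, Cal, 19, 2021, Lyra), (Lyra, Cal, 19, 2021, Nova), (Lyra, Cal, 19, 2021, Zephyr), (Nova, Dee, 5, 2008, Argo), (Nova, Dee, 5, 2008, Atlas), (Nova, Dee, 5, 2008, Omega), (Nova, Dee, 5, 2008, Orion), (Nova, Ivy, 14, 2008, Argo), (Nova, Ivy, 14, 2008, Atlas), (Nova, Ivy, 14, 2008, Omega), (Nova, Ivy, 14, 2008, Orion), (Zephyr, Hal, 6, 2008, Argo), (Zephyr, Hal, 6, 2008, Atlas), (Zephyr, Hal, 6, 2008, Omega), (Zephyr, Hal, 6, 2008, Orion), (Zephyr, Ola, 16, 2008, Argo), (Zephyr, Ola, 16, 2008, Atlas), (Zephyr, Ola, 16, 2008, Omega), (Zephyr, Ola, 16, 2008, Orion), (Zephyr, Sam, 38, 2021, Delta), (Zephyr, Sam, 38, 2021, Echo), (Zephyr, Sam, 38, 2021, Lyra), (Zephyr, Sam, 38, 2021, Nova), (Zephyr, Sam, 38, 2021, Zephyr)}.
Keep only column(s) title, aname, year: {(Argo, Cal, 2008), (Argo, Dee, 2008), (Argo, Hal, 2008), (Argo, Ivy, 2008), (Argo, Ola, 2008), (Argo, Tai, 2008), (Argo, Xia, 2008), (Atlas, Cal, 2008), (Atlas, Dee, 2008), (Atlas, Hal, 2008), (Atlas, Ivy, 2008), (Atlas, Ola, 2008), (Atlas, Tai, 2008), (Atlas, Xia, 2008), (Delta, Cal, 2021), (Delta, Sam, 2021), (Echo, Cal, 2021), (Echo, Sam, 2021), (Lyra, Cal, 2021), (Lyra, Sam, 2021), (Nova, Cal, 2021), (Nova, Sam, 2021), (Omega, Cal, 2008), (Omega, Dee, 2008), (Omega, Hal, 2008), (Omega, Ivy, 2008), (Omega, Ola, 2008), (Omega, Tai, 2008), (Omega, Xia, 2008), (Orion, Cal, 2008), (Orion, Dee, 2008), (Orion, Hal, 2008), (Orion, Ivy, 2008), (Orion, Ola, 2008), (Orion, Tai, 2008), (Orion, Xia, 2008), (Zephyr, Cal, 2021), (Zephyr, Sam, 2021)}
Filtering on title = Orion leaves {(Orion, Cal, 2008), (Orion, Dee, 2008), (Orion, Hal, 2008), (Orion, Ivy, 2008), (Orion, Ola, 2008), (Orion, Tai, 2008), (Orion, Xia, 2008)}.
Keep only column(s) title, year, aname: {(Orion, 2008, Cal), (Orion, 2008, Dee), (Orion, 2008, Hal), (Orion, 2008, Ivy), (Orion, 2008, Ola), (Orion, 2008, Tai), (Orion, 2008, Xia)}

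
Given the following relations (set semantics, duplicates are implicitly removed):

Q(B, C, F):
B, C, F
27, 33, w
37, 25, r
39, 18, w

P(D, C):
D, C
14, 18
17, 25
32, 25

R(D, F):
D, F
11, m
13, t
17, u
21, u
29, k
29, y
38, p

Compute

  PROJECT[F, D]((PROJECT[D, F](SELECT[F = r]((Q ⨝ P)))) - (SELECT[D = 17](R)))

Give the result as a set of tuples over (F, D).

Natural join on C: {(37, 25, r, 17), (37, 25, r, 32), (39, 18, w, 14)}
Filtering on F = r leaves {(37, 25, r, 17), (37, 25, r, 32)}.
π[D, F]: project onto (D, F) → {(17, r), (32, r)}
Filtering on D = 17 leaves {(17, u)}.
Set difference of the two operands is {(17, r), (32, r)}.
π[F, D]: project onto (F, D) → {(r, 17), (r, 32)}

{(r, 17), (r, 32)}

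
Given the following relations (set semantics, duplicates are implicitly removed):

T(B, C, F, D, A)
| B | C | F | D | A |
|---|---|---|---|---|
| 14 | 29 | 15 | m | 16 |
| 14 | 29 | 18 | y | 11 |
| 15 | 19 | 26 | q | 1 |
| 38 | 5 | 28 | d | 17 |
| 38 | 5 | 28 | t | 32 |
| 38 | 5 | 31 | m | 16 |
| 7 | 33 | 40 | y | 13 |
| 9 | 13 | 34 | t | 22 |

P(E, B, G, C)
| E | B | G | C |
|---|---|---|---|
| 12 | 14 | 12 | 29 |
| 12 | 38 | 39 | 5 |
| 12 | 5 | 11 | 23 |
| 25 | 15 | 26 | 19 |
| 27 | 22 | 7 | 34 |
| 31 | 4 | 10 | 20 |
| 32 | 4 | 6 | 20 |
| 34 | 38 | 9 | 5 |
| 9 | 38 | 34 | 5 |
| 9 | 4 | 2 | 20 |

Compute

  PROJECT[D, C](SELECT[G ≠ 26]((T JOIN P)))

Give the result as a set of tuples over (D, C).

{(d, 5), (m, 29), (m, 5), (t, 5), (y, 29)}

Joining T and P on B, C yields {(14, 29, 15, m, 16, 12, 12), (14, 29, 18, y, 11, 12, 12), (15, 19, 26, q, 1, 25, 26), (38, 5, 28, d, 17, 12, 39), (38, 5, 28, d, 17, 34, 9), (38, 5, 28, d, 17, 9, 34), (38, 5, 28, t, 32, 12, 39), (38, 5, 28, t, 32, 34, 9), (38, 5, 28, t, 32, 9, 34), (38, 5, 31, m, 16, 12, 39), (38, 5, 31, m, 16, 34, 9), (38, 5, 31, m, 16, 9, 34)}.
σ[G ≠ 26]: keep tuples satisfying G ≠ 26 → {(14, 29, 15, m, 16, 12, 12), (14, 29, 18, y, 11, 12, 12), (38, 5, 28, d, 17, 12, 39), (38, 5, 28, d, 17, 34, 9), (38, 5, 28, d, 17, 9, 34), (38, 5, 28, t, 32, 12, 39), (38, 5, 28, t, 32, 34, 9), (38, 5, 28, t, 32, 9, 34), (38, 5, 31, m, 16, 12, 39), (38, 5, 31, m, 16, 34, 9), (38, 5, 31, m, 16, 9, 34)}
π_{D, C} gives {(d, 5), (m, 29), (m, 5), (t, 5), (y, 29)} (6 duplicate(s) eliminated).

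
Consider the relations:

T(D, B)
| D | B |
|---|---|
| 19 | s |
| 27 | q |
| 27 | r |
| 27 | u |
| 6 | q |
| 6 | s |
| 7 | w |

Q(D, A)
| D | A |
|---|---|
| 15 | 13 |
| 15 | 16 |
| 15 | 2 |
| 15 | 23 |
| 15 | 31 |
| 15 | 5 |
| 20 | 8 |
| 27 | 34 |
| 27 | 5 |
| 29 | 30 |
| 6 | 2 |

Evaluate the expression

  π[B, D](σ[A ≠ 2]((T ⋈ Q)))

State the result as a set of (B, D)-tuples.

Natural join on D: {(27, q, 34), (27, q, 5), (27, r, 34), (27, r, 5), (27, u, 34), (27, u, 5), (6, q, 2), (6, s, 2)}
Filtering on A ≠ 2 leaves {(27, q, 34), (27, q, 5), (27, r, 34), (27, r, 5), (27, u, 34), (27, u, 5)}.
Projecting to B, D (3 duplicate(s) eliminated): {(q, 27), (r, 27), (u, 27)}

{(q, 27), (r, 27), (u, 27)}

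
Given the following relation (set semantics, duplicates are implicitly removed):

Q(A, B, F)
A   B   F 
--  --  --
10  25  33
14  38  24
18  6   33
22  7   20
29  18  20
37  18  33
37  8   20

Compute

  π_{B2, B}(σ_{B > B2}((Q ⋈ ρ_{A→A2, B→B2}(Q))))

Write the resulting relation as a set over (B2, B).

{(18, 25), (6, 18), (6, 25), (7, 18), (7, 8), (8, 18)}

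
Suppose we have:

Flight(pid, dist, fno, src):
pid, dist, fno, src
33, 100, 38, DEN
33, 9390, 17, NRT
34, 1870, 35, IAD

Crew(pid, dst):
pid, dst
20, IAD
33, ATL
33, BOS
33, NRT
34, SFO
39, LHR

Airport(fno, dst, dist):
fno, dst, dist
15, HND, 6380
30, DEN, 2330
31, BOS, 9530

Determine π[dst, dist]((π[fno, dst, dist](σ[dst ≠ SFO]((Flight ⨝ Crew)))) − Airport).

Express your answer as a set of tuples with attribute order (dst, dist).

{(ATL, 100), (ATL, 9390), (BOS, 100), (BOS, 9390), (NRT, 100), (NRT, 9390)}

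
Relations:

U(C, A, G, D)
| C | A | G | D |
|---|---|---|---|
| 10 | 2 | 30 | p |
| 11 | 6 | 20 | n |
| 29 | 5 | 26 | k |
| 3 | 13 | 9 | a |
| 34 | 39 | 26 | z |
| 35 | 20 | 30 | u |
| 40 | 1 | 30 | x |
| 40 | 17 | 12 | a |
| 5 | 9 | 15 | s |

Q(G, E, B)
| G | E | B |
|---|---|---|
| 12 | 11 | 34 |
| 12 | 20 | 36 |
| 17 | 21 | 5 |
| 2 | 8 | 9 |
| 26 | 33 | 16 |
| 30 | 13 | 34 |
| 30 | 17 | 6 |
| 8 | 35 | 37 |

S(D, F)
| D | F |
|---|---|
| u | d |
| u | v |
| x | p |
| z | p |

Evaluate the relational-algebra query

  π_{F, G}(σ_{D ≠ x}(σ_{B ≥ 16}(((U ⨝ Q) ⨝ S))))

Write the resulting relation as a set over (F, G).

{(d, 30), (p, 26), (v, 30)}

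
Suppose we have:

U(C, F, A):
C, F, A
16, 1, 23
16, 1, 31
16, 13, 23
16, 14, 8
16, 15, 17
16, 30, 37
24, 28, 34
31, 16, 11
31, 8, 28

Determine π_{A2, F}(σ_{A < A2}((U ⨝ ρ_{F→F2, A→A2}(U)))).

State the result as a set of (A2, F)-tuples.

{(17, 14), (23, 14), (23, 15), (28, 16), (31, 1), (31, 13), (31, 14), (31, 15), (37, 1), (37, 13), (37, 14), (37, 15)}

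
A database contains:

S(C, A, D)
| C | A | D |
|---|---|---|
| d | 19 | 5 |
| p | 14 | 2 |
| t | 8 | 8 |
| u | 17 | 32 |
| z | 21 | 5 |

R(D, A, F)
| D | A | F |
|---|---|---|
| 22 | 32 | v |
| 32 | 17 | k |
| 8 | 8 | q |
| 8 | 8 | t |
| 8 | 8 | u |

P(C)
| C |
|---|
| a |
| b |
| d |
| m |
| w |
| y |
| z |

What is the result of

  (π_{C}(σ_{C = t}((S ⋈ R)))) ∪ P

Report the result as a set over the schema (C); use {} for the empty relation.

{a, b, d, m, t, w, y, z}

Joining S and R on A, D yields {(t, 8, 8, q), (t, 8, 8, t), (t, 8, 8, u), (u, 17, 32, k)}.
Filtering on C = t leaves {(t, 8, 8, q), (t, 8, 8, t), (t, 8, 8, u)}.
Keep only column(s) C (2 duplicate(s) eliminated): {t}
Union: {t} with {a, b, d, m, w, y, z} → {a, b, d, m, t, w, y, z}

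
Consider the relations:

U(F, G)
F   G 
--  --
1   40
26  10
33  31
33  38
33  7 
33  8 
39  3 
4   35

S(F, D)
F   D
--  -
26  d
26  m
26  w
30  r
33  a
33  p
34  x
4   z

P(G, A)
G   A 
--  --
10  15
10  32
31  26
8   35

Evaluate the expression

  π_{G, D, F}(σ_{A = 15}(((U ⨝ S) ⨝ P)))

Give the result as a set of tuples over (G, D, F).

Joining U and S on F yields {(26, 10, d), (26, 10, m), (26, 10, w), (33, 31, a), (33, 31, p), (33, 38, a), (33, 38, p), (33, 7, a), (33, 7, p), (33, 8, a), (33, 8, p), (4, 35, z)}.
Joining (U ⨝ S) and P on G yields {(26, 10, d, 15), (26, 10, d, 32), (26, 10, m, 15), (26, 10, m, 32), (26, 10, w, 15), (26, 10, w, 32), (33, 31, a, 26), (33, 31, p, 26), (33, 8, a, 35), (33, 8, p, 35)}.
Apply σ_{A = 15}; surviving tuples: {(26, 10, d, 15), (26, 10, m, 15), (26, 10, w, 15)}
π_{G, D, F} gives {(10, d, 26), (10, m, 26), (10, w, 26)}.

{(10, d, 26), (10, m, 26), (10, w, 26)}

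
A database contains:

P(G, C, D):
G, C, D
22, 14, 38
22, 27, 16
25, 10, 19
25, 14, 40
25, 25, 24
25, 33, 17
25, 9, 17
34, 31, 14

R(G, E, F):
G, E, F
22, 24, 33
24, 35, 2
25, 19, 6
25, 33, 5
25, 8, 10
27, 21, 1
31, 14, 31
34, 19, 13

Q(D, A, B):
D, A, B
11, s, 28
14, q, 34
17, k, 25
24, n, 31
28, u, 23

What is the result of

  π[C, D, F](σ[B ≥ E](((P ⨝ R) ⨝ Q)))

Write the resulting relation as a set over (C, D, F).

{(25, 24, 10), (25, 24, 6), (31, 14, 13), (33, 17, 10), (33, 17, 6), (9, 17, 10), (9, 17, 6)}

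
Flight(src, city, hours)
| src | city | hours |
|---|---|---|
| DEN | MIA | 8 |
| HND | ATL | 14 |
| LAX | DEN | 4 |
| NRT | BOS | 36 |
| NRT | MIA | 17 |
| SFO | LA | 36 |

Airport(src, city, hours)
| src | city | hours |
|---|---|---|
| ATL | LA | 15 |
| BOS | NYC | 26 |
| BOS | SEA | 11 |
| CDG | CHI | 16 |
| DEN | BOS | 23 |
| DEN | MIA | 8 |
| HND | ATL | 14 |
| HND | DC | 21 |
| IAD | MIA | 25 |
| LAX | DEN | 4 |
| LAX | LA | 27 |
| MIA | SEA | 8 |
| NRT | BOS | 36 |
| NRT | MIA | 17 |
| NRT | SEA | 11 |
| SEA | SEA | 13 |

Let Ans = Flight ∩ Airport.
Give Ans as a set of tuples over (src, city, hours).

{(DEN, MIA, 8), (HND, ATL, 14), (LAX, DEN, 4), (NRT, BOS, 36), (NRT, MIA, 17)}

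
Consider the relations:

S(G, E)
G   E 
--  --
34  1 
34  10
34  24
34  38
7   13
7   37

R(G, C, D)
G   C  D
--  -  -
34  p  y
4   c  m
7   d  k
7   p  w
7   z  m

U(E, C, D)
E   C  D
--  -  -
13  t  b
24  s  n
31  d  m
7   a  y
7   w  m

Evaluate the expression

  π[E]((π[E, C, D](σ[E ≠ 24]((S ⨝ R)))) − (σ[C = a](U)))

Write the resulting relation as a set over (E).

{1, 10, 13, 37, 38}

Natural join on G: {(34, 1, p, y), (34, 10, p, y), (34, 24, p, y), (34, 38, p, y), (7, 13, d, k), (7, 13, p, w), (7, 13, z, m), (7, 37, d, k), (7, 37, p, w), (7, 37, z, m)}
Filtering on E ≠ 24 leaves {(34, 1, p, y), (34, 10, p, y), (34, 38, p, y), (7, 13, d, k), (7, 13, p, w), (7, 13, z, m), (7, 37, d, k), (7, 37, p, w), (7, 37, z, m)}.
π_{E, C, D} gives {(1, p, y), (10, p, y), (13, d, k), (13, p, w), (13, z, m), (37, d, k), (37, p, w), (37, z, m), (38, p, y)}.
Filtering on C = a leaves {(7, a, y)}.
Difference: {(1, p, y), (10, p, y), (13, d, k), (13, p, w), (13, z, m), (37, d, k), (37, p, w), (37, z, m), (38, p, y)} with {(7, a, y)} → {(1, p, y), (10, p, y), (13, d, k), (13, p, w), (13, z, m), (37, d, k), (37, p, w), (37, z, m), (38, p, y)}
π_{E} gives {1, 10, 13, 37, 38} (4 duplicate(s) eliminated).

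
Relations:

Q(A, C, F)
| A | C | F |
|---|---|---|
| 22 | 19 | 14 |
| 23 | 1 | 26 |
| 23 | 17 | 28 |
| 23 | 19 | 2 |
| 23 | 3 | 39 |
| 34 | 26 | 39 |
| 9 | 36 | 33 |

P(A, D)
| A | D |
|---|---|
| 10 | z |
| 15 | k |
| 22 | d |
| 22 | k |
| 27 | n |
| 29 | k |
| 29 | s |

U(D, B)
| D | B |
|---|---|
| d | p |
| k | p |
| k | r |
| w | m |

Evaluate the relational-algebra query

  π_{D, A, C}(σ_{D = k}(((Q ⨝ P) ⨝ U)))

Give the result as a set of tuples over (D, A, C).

{(k, 22, 19)}

Natural join on A: {(22, 19, 14, d), (22, 19, 14, k)}
Natural join on D: {(22, 19, 14, d, p), (22, 19, 14, k, p), (22, 19, 14, k, r)}
σ[D = k]: keep tuples satisfying D = k → {(22, 19, 14, k, p), (22, 19, 14, k, r)}
Projecting to D, A, C (1 duplicate(s) eliminated): {(k, 22, 19)}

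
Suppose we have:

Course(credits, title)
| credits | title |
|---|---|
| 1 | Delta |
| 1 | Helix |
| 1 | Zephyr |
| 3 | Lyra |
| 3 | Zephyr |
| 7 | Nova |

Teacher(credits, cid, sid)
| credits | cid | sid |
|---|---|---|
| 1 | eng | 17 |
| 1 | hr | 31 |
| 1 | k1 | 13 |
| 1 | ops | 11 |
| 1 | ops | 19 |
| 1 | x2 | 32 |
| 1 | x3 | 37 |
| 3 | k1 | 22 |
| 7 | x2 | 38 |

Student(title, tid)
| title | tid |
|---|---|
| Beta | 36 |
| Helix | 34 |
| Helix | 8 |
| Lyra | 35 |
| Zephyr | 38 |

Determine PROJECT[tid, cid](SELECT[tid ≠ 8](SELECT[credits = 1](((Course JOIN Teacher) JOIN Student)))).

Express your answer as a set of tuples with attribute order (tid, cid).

{(34, eng), (34, hr), (34, k1), (34, ops), (34, x2), (34, x3), (38, eng), (38, hr), (38, k1), (38, ops), (38, x2), (38, x3)}

Joining Course and Teacher on credits yields {(1, Delta, eng, 17), (1, Delta, hr, 31), (1, Delta, k1, 13), (1, Delta, ops, 11), (1, Delta, ops, 19), (1, Delta, x2, 32), (1, Delta, x3, 37), (1, Helix, eng, 17), (1, Helix, hr, 31), (1, Helix, k1, 13), (1, Helix, ops, 11), (1, Helix, ops, 19), (1, Helix, x2, 32), (1, Helix, x3, 37), (1, Zephyr, eng, 17), (1, Zephyr, hr, 31), (1, Zephyr, k1, 13), (1, Zephyr, ops, 11), (1, Zephyr, ops, 19), (1, Zephyr, x2, 32), (1, Zephyr, x3, 37), (3, Lyra, k1, 22), (3, Zephyr, k1, 22), (7, Nova, x2, 38)}.
Joining (Course JOIN Teacher) and Student on title yields {(1, Helix, eng, 17, 34), (1, Helix, eng, 17, 8), (1, Helix, hr, 31, 34), (1, Helix, hr, 31, 8), (1, Helix, k1, 13, 34), (1, Helix, k1, 13, 8), (1, Helix, ops, 11, 34), (1, Helix, ops, 11, 8), (1, Helix, ops, 19, 34), (1, Helix, ops, 19, 8), (1, Helix, x2, 32, 34), (1, Helix, x2, 32, 8), (1, Helix, x3, 37, 34), (1, Helix, x3, 37, 8), (1, Zephyr, eng, 17, 38), (1, Zephyr, hr, 31, 38), (1, Zephyr, k1, 13, 38), (1, Zephyr, ops, 11, 38), (1, Zephyr, ops, 19, 38), (1, Zephyr, x2, 32, 38), (1, Zephyr, x3, 37, 38), (3, Lyra, k1, 22, 35), (3, Zephyr, k1, 22, 38)}.
Apply σ_{credits = 1}; surviving tuples: {(1, Helix, eng, 17, 34), (1, Helix, eng, 17, 8), (1, Helix, hr, 31, 34), (1, Helix, hr, 31, 8), (1, Helix, k1, 13, 34), (1, Helix, k1, 13, 8), (1, Helix, ops, 11, 34), (1, Helix, ops, 11, 8), (1, Helix, ops, 19, 34), (1, Helix, ops, 19, 8), (1, Helix, x2, 32, 34), (1, Helix, x2, 32, 8), (1, Helix, x3, 37, 34), (1, Helix, x3, 37, 8), (1, Zephyr, eng, 17, 38), (1, Zephyr, hr, 31, 38), (1, Zephyr, k1, 13, 38), (1, Zephyr, ops, 11, 38), (1, Zephyr, ops, 19, 38), (1, Zephyr, x2, 32, 38), (1, Zephyr, x3, 37, 38)}
Apply σ_{tid ≠ 8}; surviving tuples: {(1, Helix, eng, 17, 34), (1, Helix, hr, 31, 34), (1, Helix, k1, 13, 34), (1, Helix, ops, 11, 34), (1, Helix, ops, 19, 34), (1, Helix, x2, 32, 34), (1, Helix, x3, 37, 34), (1, Zephyr, eng, 17, 38), (1, Zephyr, hr, 31, 38), (1, Zephyr, k1, 13, 38), (1, Zephyr, ops, 11, 38), (1, Zephyr, ops, 19, 38), (1, Zephyr, x2, 32, 38), (1, Zephyr, x3, 37, 38)}
Keep only column(s) tid, cid (2 duplicate(s) eliminated): {(34, eng), (34, hr), (34, k1), (34, ops), (34, x2), (34, x3), (38, eng), (38, hr), (38, k1), (38, ops), (38, x2), (38, x3)}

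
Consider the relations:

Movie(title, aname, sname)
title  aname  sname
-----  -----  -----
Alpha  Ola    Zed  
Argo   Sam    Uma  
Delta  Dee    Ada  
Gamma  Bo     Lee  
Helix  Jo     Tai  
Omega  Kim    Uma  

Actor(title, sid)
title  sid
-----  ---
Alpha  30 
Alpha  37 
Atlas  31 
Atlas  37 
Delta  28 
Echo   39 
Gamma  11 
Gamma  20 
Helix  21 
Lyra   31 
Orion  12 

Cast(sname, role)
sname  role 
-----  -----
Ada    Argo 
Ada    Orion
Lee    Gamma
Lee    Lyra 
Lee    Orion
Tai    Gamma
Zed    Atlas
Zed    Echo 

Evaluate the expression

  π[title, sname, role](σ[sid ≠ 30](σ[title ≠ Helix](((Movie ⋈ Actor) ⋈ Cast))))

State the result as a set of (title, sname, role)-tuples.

{(Alpha, Zed, Atlas), (Alpha, Zed, Echo), (Delta, Ada, Argo), (Delta, Ada, Orion), (Gamma, Lee, Gamma), (Gamma, Lee, Lyra), (Gamma, Lee, Orion)}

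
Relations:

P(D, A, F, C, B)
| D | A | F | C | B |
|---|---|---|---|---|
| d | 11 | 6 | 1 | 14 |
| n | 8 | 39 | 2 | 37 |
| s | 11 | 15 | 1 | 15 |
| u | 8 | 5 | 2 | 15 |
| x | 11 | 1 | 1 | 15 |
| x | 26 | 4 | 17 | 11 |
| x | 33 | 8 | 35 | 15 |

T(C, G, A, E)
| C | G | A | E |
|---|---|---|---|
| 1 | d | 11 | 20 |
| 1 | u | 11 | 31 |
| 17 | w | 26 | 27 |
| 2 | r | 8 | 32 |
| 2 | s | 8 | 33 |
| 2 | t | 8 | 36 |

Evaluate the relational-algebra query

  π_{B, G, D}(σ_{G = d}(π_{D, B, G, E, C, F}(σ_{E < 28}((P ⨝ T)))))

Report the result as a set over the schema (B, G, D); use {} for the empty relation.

{(14, d, d), (15, d, s), (15, d, x)}

P ⋈ T (natural join on A, C): {(d, 11, 6, 1, 14, d, 20), (d, 11, 6, 1, 14, u, 31), (n, 8, 39, 2, 37, r, 32), (n, 8, 39, 2, 37, s, 33), (n, 8, 39, 2, 37, t, 36), (s, 11, 15, 1, 15, d, 20), (s, 11, 15, 1, 15, u, 31), (u, 8, 5, 2, 15, r, 32), (u, 8, 5, 2, 15, s, 33), (u, 8, 5, 2, 15, t, 36), (x, 11, 1, 1, 15, d, 20), (x, 11, 1, 1, 15, u, 31), (x, 26, 4, 17, 11, w, 27)}
Selection E < 28: {(d, 11, 6, 1, 14, d, 20), (s, 11, 15, 1, 15, d, 20), (x, 11, 1, 1, 15, d, 20), (x, 26, 4, 17, 11, w, 27)}
Keep only column(s) D, B, G, E, C, F: {(d, 14, d, 20, 1, 6), (s, 15, d, 20, 1, 15), (x, 11, w, 27, 17, 4), (x, 15, d, 20, 1, 1)}
Selection G = d: {(d, 14, d, 20, 1, 6), (s, 15, d, 20, 1, 15), (x, 15, d, 20, 1, 1)}
Keep only column(s) B, G, D: {(14, d, d), (15, d, s), (15, d, x)}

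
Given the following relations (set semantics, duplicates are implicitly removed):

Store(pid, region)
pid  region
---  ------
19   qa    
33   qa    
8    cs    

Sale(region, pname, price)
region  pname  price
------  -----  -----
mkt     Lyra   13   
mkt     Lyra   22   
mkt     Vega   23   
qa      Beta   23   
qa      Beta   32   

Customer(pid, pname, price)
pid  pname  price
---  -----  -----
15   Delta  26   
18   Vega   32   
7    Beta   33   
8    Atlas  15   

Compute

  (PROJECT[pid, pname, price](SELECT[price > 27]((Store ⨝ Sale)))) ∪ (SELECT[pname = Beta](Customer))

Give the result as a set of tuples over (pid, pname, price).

Store ⋈ Sale (natural join on region): {(19, qa, Beta, 23), (19, qa, Beta, 32), (33, qa, Beta, 23), (33, qa, Beta, 32)}
Filtering on price > 27 leaves {(19, qa, Beta, 32), (33, qa, Beta, 32)}.
π_{pid, pname, price} gives {(19, Beta, 32), (33, Beta, 32)}.
Filtering on pname = Beta leaves {(7, Beta, 33)}.
Taking the union: {(19, Beta, 32), (33, Beta, 32), (7, Beta, 33)}

{(19, Beta, 32), (33, Beta, 32), (7, Beta, 33)}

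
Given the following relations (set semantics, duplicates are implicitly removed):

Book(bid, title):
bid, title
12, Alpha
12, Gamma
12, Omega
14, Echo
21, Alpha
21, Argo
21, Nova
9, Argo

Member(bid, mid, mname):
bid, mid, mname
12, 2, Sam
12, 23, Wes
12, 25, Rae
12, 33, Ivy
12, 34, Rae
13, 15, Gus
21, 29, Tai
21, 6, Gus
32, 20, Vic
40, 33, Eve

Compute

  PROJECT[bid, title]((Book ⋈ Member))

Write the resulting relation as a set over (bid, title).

{(12, Alpha), (12, Gamma), (12, Omega), (21, Alpha), (21, Argo), (21, Nova)}

Book ⋈ Member (natural join on bid): {(12, Alpha, 2, Sam), (12, Alpha, 23, Wes), (12, Alpha, 25, Rae), (12, Alpha, 33, Ivy), (12, Alpha, 34, Rae), (12, Gamma, 2, Sam), (12, Gamma, 23, Wes), (12, Gamma, 25, Rae), (12, Gamma, 33, Ivy), (12, Gamma, 34, Rae), (12, Omega, 2, Sam), (12, Omega, 23, Wes), (12, Omega, 25, Rae), (12, Omega, 33, Ivy), (12, Omega, 34, Rae), (21, Alpha, 29, Tai), (21, Alpha, 6, Gus), (21, Argo, 29, Tai), (21, Argo, 6, Gus), (21, Nova, 29, Tai), (21, Nova, 6, Gus)}
Keep only column(s) bid, title (15 duplicate(s) eliminated): {(12, Alpha), (12, Gamma), (12, Omega), (21, Alpha), (21, Argo), (21, Nova)}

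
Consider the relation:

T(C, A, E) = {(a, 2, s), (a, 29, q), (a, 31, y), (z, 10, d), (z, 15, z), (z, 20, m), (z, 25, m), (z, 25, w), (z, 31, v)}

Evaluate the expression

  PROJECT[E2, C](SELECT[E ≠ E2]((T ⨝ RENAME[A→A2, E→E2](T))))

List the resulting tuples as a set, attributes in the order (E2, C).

ρ[A→A2, E→E2]: schema becomes (C, A2, E2); tuples unchanged.
T ⋈ RENAME[A→A2, E→E2](T) (natural join on C): {(a, 2, s, 2, s), (a, 2, s, 29, q), (a, 2, s, 31, y), (a, 29, q, 2, s), (a, 29, q, 29, q), (a, 29, q, 31, y), (a, 31, y, 2, s), (a, 31, y, 29, q), (a, 31, y, 31, y), (z, 10, d, 10, d), (z, 10, d, 15, z), (z, 10, d, 20, m), (z, 10, d, 25, m), (z, 10, d, 25, w), (z, 10, d, 31, v), (z, 15, z, 10, d), (z, 15, z, 15, z), (z, 15, z, 20, m), (z, 15, z, 25, m), (z, 15, z, 25, w), (z, 15, z, 31, v), (z, 20, m, 10, d), (z, 20, m, 15, z), (z, 20, m, 20, m), (z, 20, m, 25, m), (z, 20, m, 25, w), (z, 20, m, 31, v), (z, 25, m, 10, d), (z, 25, m, 15, z), (z, 25, m, 20, m), (z, 25, m, 25, m), (z, 25, m, 25, w), (z, 25, m, 31, v), (z, 25, w, 10, d), (z, 25, w, 15, z), (z, 25, w, 20, m), (z, 25, w, 25, m), (z, 25, w, 25, w), (z, 25, w, 31, v), (z, 31, v, 10, d), (z, 31, v, 15, z), (z, 31, v, 20, m), (z, 31, v, 25, m), (z, 31, v, 25, w), (z, 31, v, 31, v)}
Filtering on E ≠ E2 leaves {(a, 2, s, 29, q), (a, 2, s, 31, y), (a, 29, q, 2, s), (a, 29, q, 31, y), (a, 31, y, 2, s), (a, 31, y, 29, q), (z, 10, d, 15, z), (z, 10, d, 20, m), (z, 10, d, 25, m), (z, 10, d, 25, w), (z, 10, d, 31, v), (z, 15, z, 10, d), (z, 15, z, 20, m), (z, 15, z, 25, m), (z, 15, z, 25, w), (z, 15, z, 31, v), (z, 20, m, 10, d), (z, 20, m, 15, z), (z, 20, m, 25, w), (z, 20, m, 31, v), (z, 25, m, 10, d), (z, 25, m, 15, z), (z, 25, m, 25, w), (z, 25, m, 31, v), (z, 25, w, 10, d), (z, 25, w, 15, z), (z, 25, w, 20, m), (z, 25, w, 25, m), (z, 25, w, 31, v), (z, 31, v, 10, d), (z, 31, v, 15, z), (z, 31, v, 20, m), (z, 31, v, 25, m), (z, 31, v, 25, w)}.
Projecting to E2, C (26 duplicate(s) eliminated): {(d, z), (m, z), (q, a), (s, a), (v, z), (w, z), (y, a), (z, z)}

{(d, z), (m, z), (q, a), (s, a), (v, z), (w, z), (y, a), (z, z)}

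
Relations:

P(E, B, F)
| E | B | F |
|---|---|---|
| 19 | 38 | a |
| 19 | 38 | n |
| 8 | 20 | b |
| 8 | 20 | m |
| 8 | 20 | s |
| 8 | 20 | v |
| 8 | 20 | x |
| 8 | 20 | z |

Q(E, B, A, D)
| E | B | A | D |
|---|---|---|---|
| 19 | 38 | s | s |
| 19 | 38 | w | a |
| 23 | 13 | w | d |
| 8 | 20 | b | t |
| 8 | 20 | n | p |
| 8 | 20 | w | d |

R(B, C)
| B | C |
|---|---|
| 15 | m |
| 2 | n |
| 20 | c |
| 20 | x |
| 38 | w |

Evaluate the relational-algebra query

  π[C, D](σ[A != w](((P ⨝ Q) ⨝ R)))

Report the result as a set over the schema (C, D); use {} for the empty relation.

Natural join on E, B: {(19, 38, a, s, s), (19, 38, a, w, a), (19, 38, n, s, s), (19, 38, n, w, a), (8, 20, b, b, t), (8, 20, b, n, p), (8, 20, b, w, d), (8, 20, m, b, t), (8, 20, m, n, p), (8, 20, m, w, d), (8, 20, s, b, t), (8, 20, s, n, p), (8, 20, s, w, d), (8, 20, v, b, t), (8, 20, v, n, p), (8, 20, v, w, d), (8, 20, x, b, t), (8, 20, x, n, p), (8, 20, x, w, d), (8, 20, z, b, t), (8, 20, z, n, p), (8, 20, z, w, d)}
Natural join on B: {(19, 38, a, s, s, w), (19, 38, a, w, a, w), (19, 38, n, s, s, w), (19, 38, n, w, a, w), (8, 20, b, b, t, c), (8, 20, b, b, t, x), (8, 20, b, n, p, c), (8, 20, b, n, p, x), (8, 20, b, w, d, c), (8, 20, b, w, d, x), (8, 20, m, b, t, c), (8, 20, m, b, t, x), (8, 20, m, n, p, c), (8, 20, m, n, p, x), (8, 20, m, w, d, c), (8, 20, m, w, d, x), (8, 20, s, b, t, c), (8, 20, s, b, t, x), (8, 20, s, n, p, c), (8, 20, s, n, p, x), (8, 20, s, w, d, c), (8, 20, s, w, d, x), (8, 20, v, b, t, c), (8, 20, v, b, t, x), (8, 20, v, n, p, c), (8, 20, v, n, p, x), (8, 20, v, w, d, c), (8, 20, v, w, d, x), (8, 20, x, b, t, c), (8, 20, x, b, t, x), (8, 20, x, n, p, c), (8, 20, x, n, p, x), (8, 20, x, w, d, c), (8, 20, x, w, d, x), (8, 20, z, b, t, c), (8, 20, z, b, t, x), (8, 20, z, n, p, c), (8, 20, z, n, p, x), (8, 20, z, w, d, c), (8, 20, z, w, d, x)}
Apply σ_{A != w}; surviving tuples: {(19, 38, a, s, s, w), (19, 38, n, s, s, w), (8, 20, b, b, t, c), (8, 20, b, b, t, x), (8, 20, b, n, p, c), (8, 20, b, n, p, x), (8, 20, m, b, t, c), (8, 20, m, b, t, x), (8, 20, m, n, p, c), (8, 20, m, n, p, x), (8, 20, s, b, t, c), (8, 20, s, b, t, x), (8, 20, s, n, p, c), (8, 20, s, n, p, x), (8, 20, v, b, t, c), (8, 20, v, b, t, x), (8, 20, v, n, p, c), (8, 20, v, n, p, x), (8, 20, x, b, t, c), (8, 20, x, b, t, x), (8, 20, x, n, p, c), (8, 20, x, n, p, x), (8, 20, z, b, t, c), (8, 20, z, b, t, x), (8, 20, z, n, p, c), (8, 20, z, n, p, x)}
Keep only column(s) C, D (21 duplicate(s) eliminated): {(c, p), (c, t), (w, s), (x, p), (x, t)}

{(c, p), (c, t), (w, s), (x, p), (x, t)}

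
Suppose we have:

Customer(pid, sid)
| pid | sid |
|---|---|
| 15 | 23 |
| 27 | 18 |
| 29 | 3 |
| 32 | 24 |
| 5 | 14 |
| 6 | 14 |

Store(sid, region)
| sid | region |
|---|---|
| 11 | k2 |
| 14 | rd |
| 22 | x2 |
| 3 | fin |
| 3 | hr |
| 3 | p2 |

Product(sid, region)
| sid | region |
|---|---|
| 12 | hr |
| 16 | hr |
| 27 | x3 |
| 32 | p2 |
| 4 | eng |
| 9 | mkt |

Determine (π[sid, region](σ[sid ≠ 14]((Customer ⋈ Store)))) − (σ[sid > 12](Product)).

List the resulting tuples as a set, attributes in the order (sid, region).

{(3, fin), (3, hr), (3, p2)}

Natural join on sid: {(29, 3, fin), (29, 3, hr), (29, 3, p2), (5, 14, rd), (6, 14, rd)}
Filtering on sid ≠ 14 leaves {(29, 3, fin), (29, 3, hr), (29, 3, p2)}.
π[sid, region]: project onto (sid, region) → {(3, fin), (3, hr), (3, p2)}
Filtering on sid > 12 leaves {(16, hr), (27, x3), (32, p2)}.
Set difference of the two operands is {(3, fin), (3, hr), (3, p2)}.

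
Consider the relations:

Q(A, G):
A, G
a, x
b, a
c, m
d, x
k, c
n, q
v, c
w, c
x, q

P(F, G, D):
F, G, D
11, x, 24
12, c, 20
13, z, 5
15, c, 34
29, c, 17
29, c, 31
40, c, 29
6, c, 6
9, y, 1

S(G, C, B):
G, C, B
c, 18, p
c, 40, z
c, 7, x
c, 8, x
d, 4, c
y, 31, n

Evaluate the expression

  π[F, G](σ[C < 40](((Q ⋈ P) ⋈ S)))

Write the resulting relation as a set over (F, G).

{(12, c), (15, c), (29, c), (40, c), (6, c)}

Q ⋈ P (natural join on G): {(a, x, 11, 24), (d, x, 11, 24), (k, c, 12, 20), (k, c, 15, 34), (k, c, 29, 17), (k, c, 29, 31), (k, c, 40, 29), (k, c, 6, 6), (v, c, 12, 20), (v, c, 15, 34), (v, c, 29, 17), (v, c, 29, 31), (v, c, 40, 29), (v, c, 6, 6), (w, c, 12, 20), (w, c, 15, 34), (w, c, 29, 17), (w, c, 29, 31), (w, c, 40, 29), (w, c, 6, 6)}
(Q ⋈ P) ⋈ S (natural join on G): {(k, c, 12, 20, 18, p), (k, c, 12, 20, 40, z), (k, c, 12, 20, 7, x), (k, c, 12, 20, 8, x), (k, c, 15, 34, 18, p), (k, c, 15, 34, 40, z), (k, c, 15, 34, 7, x), (k, c, 15, 34, 8, x), (k, c, 29, 17, 18, p), (k, c, 29, 17, 40, z), (k, c, 29, 17, 7, x), (k, c, 29, 17, 8, x), (k, c, 29, 31, 18, p), (k, c, 29, 31, 40, z), (k, c, 29, 31, 7, x), (k, c, 29, 31, 8, x), (k, c, 40, 29, 18, p), (k, c, 40, 29, 40, z), (k, c, 40, 29, 7, x), (k, c, 40, 29, 8, x), (k, c, 6, 6, 18, p), (k, c, 6, 6, 40, z), (k, c, 6, 6, 7, x), (k, c, 6, 6, 8, x), (v, c, 12, 20, 18, p), (v, c, 12, 20, 40, z), (v, c, 12, 20, 7, x), (v, c, 12, 20, 8, x), (v, c, 15, 34, 18, p), (v, c, 15, 34, 40, z), (v, c, 15, 34, 7, x), (v, c, 15, 34, 8, x), (v, c, 29, 17, 18, p), (v, c, 29, 17, 40, z), (v, c, 29, 17, 7, x), (v, c, 29, 17, 8, x), (v, c, 29, 31, 18, p), (v, c, 29, 31, 40, z), (v, c, 29, 31, 7, x), (v, c, 29, 31, 8, x), (v, c, 40, 29, 18, p), (v, c, 40, 29, 40, z), (v, c, 40, 29, 7, x), (v, c, 40, 29, 8, x), (v, c, 6, 6, 18, p), (v, c, 6, 6, 40, z), (v, c, 6, 6, 7, x), (v, c, 6, 6, 8, x), (w, c, 12, 20, 18, p), (w, c, 12, 20, 40, z), (w, c, 12, 20, 7, x), (w, c, 12, 20, 8, x), (w, c, 15, 34, 18, p), (w, c, 15, 34, 40, z), (w, c, 15, 34, 7, x), (w, c, 15, 34, 8, x), (w, c, 29, 17, 18, p), (w, c, 29, 17, 40, z), (w, c, 29, 17, 7, x), (w, c, 29, 17, 8, x), (w, c, 29, 31, 18, p), (w, c, 29, 31, 40, z), (w, c, 29, 31, 7, x), (w, c, 29, 31, 8, x), (w, c, 40, 29, 18, p), (w, c, 40, 29, 40, z), (w, c, 40, 29, 7, x), (w, c, 40, 29, 8, x), (w, c, 6, 6, 18, p), (w, c, 6, 6, 40, z), (w, c, 6, 6, 7, x), (w, c, 6, 6, 8, x)}
Apply σ_{C < 40}; surviving tuples: {(k, c, 12, 20, 18, p), (k, c, 12, 20, 7, x), (k, c, 12, 20, 8, x), (k, c, 15, 34, 18, p), (k, c, 15, 34, 7, x), (k, c, 15, 34, 8, x), (k, c, 29, 17, 18, p), (k, c, 29, 17, 7, x), (k, c, 29, 17, 8, x), (k, c, 29, 31, 18, p), (k, c, 29, 31, 7, x), (k, c, 29, 31, 8, x), (k, c, 40, 29, 18, p), (k, c, 40, 29, 7, x), (k, c, 40, 29, 8, x), (k, c, 6, 6, 18, p), (k, c, 6, 6, 7, x), (k, c, 6, 6, 8, x), (v, c, 12, 20, 18, p), (v, c, 12, 20, 7, x), (v, c, 12, 20, 8, x), (v, c, 15, 34, 18, p), (v, c, 15, 34, 7, x), (v, c, 15, 34, 8, x), (v, c, 29, 17, 18, p), (v, c, 29, 17, 7, x), (v, c, 29, 17, 8, x), (v, c, 29, 31, 18, p), (v, c, 29, 31, 7, x), (v, c, 29, 31, 8, x), (v, c, 40, 29, 18, p), (v, c, 40, 29, 7, x), (v, c, 40, 29, 8, x), (v, c, 6, 6, 18, p), (v, c, 6, 6, 7, x), (v, c, 6, 6, 8, x), (w, c, 12, 20, 18, p), (w, c, 12, 20, 7, x), (w, c, 12, 20, 8, x), (w, c, 15, 34, 18, p), (w, c, 15, 34, 7, x), (w, c, 15, 34, 8, x), (w, c, 29, 17, 18, p), (w, c, 29, 17, 7, x), (w, c, 29, 17, 8, x), (w, c, 29, 31, 18, p), (w, c, 29, 31, 7, x), (w, c, 29, 31, 8, x), (w, c, 40, 29, 18, p), (w, c, 40, 29, 7, x), (w, c, 40, 29, 8, x), (w, c, 6, 6, 18, p), (w, c, 6, 6, 7, x), (w, c, 6, 6, 8, x)}
π_{F, G} gives {(12, c), (15, c), (29, c), (40, c), (6, c)} (49 duplicate(s) eliminated).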